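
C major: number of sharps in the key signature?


Solution.
Sharp major keys follow the circle of fifths: C(0), G(1), D(2), A(3), E(4), B(5), F#(6), C#(7)
C major has 0 sharps
= 0 sharps


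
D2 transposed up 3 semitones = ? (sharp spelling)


Reasoning:
D2: chromatic position 2 in octave 2 → absolute = 2×12 + 2 = 26
Transpose up 3: 26 + 3 = 29
29 = 2×12 + 5 → F in octave 2
Result = F2


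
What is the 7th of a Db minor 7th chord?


Working:
Minor 7th chord = root + minor 3rd + perfect 5th + minor 7th
Seventh chords stack in thirds, so the letter names are D-F-A-C
Root: Db
Minor 3rd above Db: Fb
Perfect 5th above Db: Ab
Minor 7th above Db: Cb
The 7th = Cb


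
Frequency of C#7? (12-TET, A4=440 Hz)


Let's work it out.
f = 440 × 2^(n/12) where n = semitones from A4
C#7: 28 semitones from A4
f = 440 × 2^(28/12)
f = 2217.46 Hz


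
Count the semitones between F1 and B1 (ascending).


Absolute semitone position = octave×12 + chromatic position
F1: 1×12 + 5 = 17
B1: 1×12 + 11 = 23
Difference = 23 - 17 = 6
= 6 semitones


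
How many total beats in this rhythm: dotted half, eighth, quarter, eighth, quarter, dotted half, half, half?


Working:
Beat values:
  dotted half = 3 beats
  eighth = 0.5 beats
  quarter = 1 beat
  eighth = 0.5 beats
  quarter = 1 beat
  dotted half = 3 beats
  half = 2 beats
  half = 2 beats
Sum = 3 + 0.5 + 1 + 0.5 + 1 + 3 + 2 + 2
= 13 beats


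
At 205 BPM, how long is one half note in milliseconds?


Step by step:
One quarter-note beat = 60000 / BPM = 60000 / 205 ms
Half note = 2 × quarter note
Duration = 2 × 60000 / 205 = 120000 / 205
= 585.4 ms


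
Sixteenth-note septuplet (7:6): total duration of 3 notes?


Solution.
Septuplet: 7 notes occupy the space of 6 sixteenth notes
Space = 6 × 1/4 = 3/2 beats
Each septuplet note = 3/2 / 7 = 3/14 beats
3 notes = 3 × 3/14 = 9/14
= 9/14 beats


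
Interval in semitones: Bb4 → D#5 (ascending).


Absolute semitone position = octave×12 + chromatic position
Bb4: 4×12 + 10 = 58
D#5: 5×12 + 3 = 63
Difference = 63 - 58 = 5
= 5 semitones


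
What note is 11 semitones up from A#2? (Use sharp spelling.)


Reasoning:
A#2: chromatic position 10 in octave 2 → absolute = 2×12 + 10 = 34
Transpose up 11: 34 + 11 = 45
45 = 3×12 + 9 → A in octave 3
Result = A3


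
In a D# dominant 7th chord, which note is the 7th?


Reasoning:
Dominant 7th chord = root + major 3rd + perfect 5th + minor 7th
Seventh chords stack in thirds, so the letter names are D-F-A-C
Root: D#
Major 3rd above D#: F##
Perfect 5th above D#: A#
Minor 7th above D#: C#
The 7th = C#


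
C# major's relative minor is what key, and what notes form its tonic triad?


Step by step:
The relative minor shares the major's key signature and starts on its 6th degree
6th degree = a major 6th above the tonic; a major 6th above C# is A#
→ relative minor of C# major is A# minor
Tonic triad of A# minor = root + minor 3rd + perfect 5th = A# C# E#
= A# minor; triad = A# C# E#


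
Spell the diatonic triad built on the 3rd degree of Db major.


Step by step:
Db major scale: Db Eb F Gb Ab Bb C
Diatonic triad on degree 3 stacks scale notes 3, 5, 7: F Ab C
F→Ab = 3 semitones; F→C = 7 semitones → minor triad
= F Ab C (minor)


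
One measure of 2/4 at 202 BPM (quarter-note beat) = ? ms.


Let's work it out.
Quarter-note beat duration = 60000 / 202 ms
Beats per measure (2/4) = 2
One measure = 2 × 60000 / 202 = 120000 / 202 ms
= 594.1 ms


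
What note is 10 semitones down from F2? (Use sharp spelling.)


Let's work it out.
F2: chromatic position 5 in octave 2 → absolute = 2×12 + 5 = 29
Transpose down 10: 29 - 10 = 19
19 = 1×12 + 7 → G in octave 1
Result = G1


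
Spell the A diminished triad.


Diminished triad = root + minor 3rd (3 semitones) + diminished 5th (6 semitones)
A triad on A stacks thirds, so the chord tones use letter names A-C-E
Root: A
Minor 3rd above A: C
Diminished 5th above A: Eb
Chord = A C Eb


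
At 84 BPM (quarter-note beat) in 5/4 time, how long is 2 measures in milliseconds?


Quarter-note beat duration = 60000 / 84 ms
Beats per measure (5/4) = 5
One measure = 5 × 60000 / 84 = 300000 / 84 ms
2 measures = 2 × 300000 / 84 = 600000 / 84
= 7142.9 ms


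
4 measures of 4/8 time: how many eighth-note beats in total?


Reasoning:
Time signature 4/8: the bottom number 8 means the eighth note gets one count
The top number 4 means 4 eighth-note beats per measure
Total = 4 × 4 measures
= 16 eighth-note beats


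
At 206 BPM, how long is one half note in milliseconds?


Solution.
One quarter-note beat = 60000 / BPM = 60000 / 206 ms
Half note = 2 × quarter note
Duration = 2 × 60000 / 206 = 120000 / 206
= 582.5 ms


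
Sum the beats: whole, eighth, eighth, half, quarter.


Step by step:
Beat values:
  whole = 4 beats
  eighth = 0.5 beats
  eighth = 0.5 beats
  half = 2 beats
  quarter = 1 beat
Sum = 4 + 0.5 + 0.5 + 2 + 1
= 8 beats


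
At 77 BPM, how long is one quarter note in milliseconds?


Reasoning:
One quarter-note beat = 60000 / BPM = 60000 / 77 ms
Duration = 60000 / 77
= 779.2 ms


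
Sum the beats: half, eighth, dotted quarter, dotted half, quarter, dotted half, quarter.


Beat values:
  half = 2 beats
  eighth = 0.5 beats
  dotted quarter = 1.5 beats
  dotted half = 3 beats
  quarter = 1 beat
  dotted half = 3 beats
  quarter = 1 beat
Sum = 2 + 0.5 + 1.5 + 3 + 1 + 3 + 1
= 12 beats


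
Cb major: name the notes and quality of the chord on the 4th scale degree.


Let's work it out.
Cb major scale: Cb Db Eb Fb Gb Ab Bb
Diatonic triad on degree 4 stacks scale notes 4, 6, 1: Fb Ab Cb
Fb→Ab = 4 semitones; Fb→Cb = 7 semitones → major triad
= Fb Ab Cb (major)


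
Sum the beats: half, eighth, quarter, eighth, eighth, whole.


Beat values:
  half = 2 beats
  eighth = 0.5 beats
  quarter = 1 beat
  eighth = 0.5 beats
  eighth = 0.5 beats
  whole = 4 beats
Sum = 2 + 0.5 + 1 + 0.5 + 0.5 + 4
= 8.5 beats


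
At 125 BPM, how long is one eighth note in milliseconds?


Let's work it out.
One quarter-note beat = 60000 / BPM = 60000 / 125 ms
Eighth note = 1/2 × quarter note
Duration = 1/2 × 60000 / 125 = 30000 / 125
= 240.0 ms


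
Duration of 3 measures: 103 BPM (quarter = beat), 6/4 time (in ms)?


Step by step:
Quarter-note beat duration = 60000 / 103 ms
Beats per measure (6/4) = 6
One measure = 6 × 60000 / 103 = 360000 / 103 ms
3 measures = 3 × 360000 / 103 = 1080000 / 103
= 10485.4 ms


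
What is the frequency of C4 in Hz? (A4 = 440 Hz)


Reasoning:
f = 440 × 2^(n/12) where n = semitones from A4
C4: -9 semitones from A4
f = 440 × 2^(-9/12)
f = 261.63 Hz


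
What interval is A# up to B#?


Letter names: A → B spans 2 letter names → a 2nd
Semitones: A# → B# = 2 half-steps
A 2nd of 2 semitones is a major 2nd
= major 2nd


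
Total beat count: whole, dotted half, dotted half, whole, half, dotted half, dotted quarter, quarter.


Solution.
Beat values:
  whole = 4 beats
  dotted half = 3 beats
  dotted half = 3 beats
  whole = 4 beats
  half = 2 beats
  dotted half = 3 beats
  dotted quarter = 1.5 beats
  quarter = 1 beat
Sum = 4 + 3 + 3 + 4 + 2 + 3 + 1.5 + 1
= 21.5 beats


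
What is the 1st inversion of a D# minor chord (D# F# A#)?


Step by step:
Root position: D# F# A#
1st inversion: move root up an octave
Bass note: F#
Notes (bottom to top) = F# A# D#


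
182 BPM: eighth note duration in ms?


Solution.
One quarter-note beat = 60000 / BPM = 60000 / 182 ms
Eighth note = 1/2 × quarter note
Duration = 1/2 × 60000 / 182 = 30000 / 182
= 164.8 ms


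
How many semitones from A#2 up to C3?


Absolute semitone position = octave×12 + chromatic position
A#2: 2×12 + 10 = 34
C3: 3×12 + 0 = 36
Difference = 36 - 34 = 2
= 2 semitones


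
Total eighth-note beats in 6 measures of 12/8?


Time signature 12/8: the bottom number 8 means the eighth note gets one count
The top number 12 means 12 eighth-note beats per measure
Total = 12 × 6 measures
= 72 eighth-note beats


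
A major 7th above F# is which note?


Reasoning:
A 7th spans 7 letter names, so from F we land on E
A major 7th = 11 semitones above F#
Spell E at that pitch: E#
= E#


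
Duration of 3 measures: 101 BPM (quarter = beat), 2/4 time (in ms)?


Let's work it out.
Quarter-note beat duration = 60000 / 101 ms
Beats per measure (2/4) = 2
One measure = 2 × 60000 / 101 = 120000 / 101 ms
3 measures = 3 × 120000 / 101 = 360000 / 101
= 3564.4 ms


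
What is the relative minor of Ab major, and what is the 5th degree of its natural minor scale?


Reasoning:
The relative minor shares the major's key signature and starts on its 6th degree
6th degree = a major 6th above the tonic; a major 6th above Ab is F
→ relative minor of Ab major is F minor
F natural minor scale: F G Ab Bb C Db Eb
= F minor; 5th degree = C


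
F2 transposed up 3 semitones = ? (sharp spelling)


F2: chromatic position 5 in octave 2 → absolute = 2×12 + 5 = 29
Transpose up 3: 29 + 3 = 32
32 = 2×12 + 8 → G# in octave 2
Result = G#2


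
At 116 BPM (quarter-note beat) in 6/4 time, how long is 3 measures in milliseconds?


Let's work it out.
Quarter-note beat duration = 60000 / 116 ms
Beats per measure (6/4) = 6
One measure = 6 × 60000 / 116 = 360000 / 116 ms
3 measures = 3 × 360000 / 116 = 1080000 / 116
= 9310.3 ms


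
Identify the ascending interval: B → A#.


Letter names: B → A spans 7 letter names → a 7th
Semitones: B → A# = 11 half-steps
A 7th of 11 semitones is a major 7th
= major 7th


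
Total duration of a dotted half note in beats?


Working:
Base half note = 2 beats
Dot 1 adds half the previous value: +1
One dotted half = 2 + 1 = 3
= 3 beats


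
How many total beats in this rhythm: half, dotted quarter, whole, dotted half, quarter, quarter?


Solution.
Beat values:
  half = 2 beats
  dotted quarter = 1.5 beats
  whole = 4 beats
  dotted half = 3 beats
  quarter = 1 beat
  quarter = 1 beat
Sum = 2 + 1.5 + 4 + 3 + 1 + 1
= 12.5 beats


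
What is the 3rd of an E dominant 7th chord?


Solution.
Dominant 7th chord = root + major 3rd + perfect 5th + minor 7th
Seventh chords stack in thirds, so the letter names are E-G-B-D
Root: E
Major 3rd above E: G#
Perfect 5th above E: B
Minor 7th above E: D
The 3rd = G#


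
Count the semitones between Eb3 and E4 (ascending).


Absolute semitone position = octave×12 + chromatic position
Eb3: 3×12 + 3 = 39
E4: 4×12 + 4 = 52
Difference = 52 - 39 = 13
= 13 semitones


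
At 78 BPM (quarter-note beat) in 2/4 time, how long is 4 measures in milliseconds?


Reasoning:
Quarter-note beat duration = 60000 / 78 ms
Beats per measure (2/4) = 2
One measure = 2 × 60000 / 78 = 120000 / 78 ms
4 measures = 4 × 120000 / 78 = 480000 / 78
= 6153.8 ms


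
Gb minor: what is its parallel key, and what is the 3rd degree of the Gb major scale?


Let's work it out.
Parallel keys share the same tonic but differ in mode
Gb minor → parallel is Gb major
Gb major scale: Gb Ab Bb Cb Db Eb F
= Gb major; 3rd degree = Bb


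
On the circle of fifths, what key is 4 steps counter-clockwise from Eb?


Solution.
Each counter-clockwise step moves down a perfect 5th (= up a perfect 4th)
From Eb: Eb → Ab → Db → F#/Gb → B
= B


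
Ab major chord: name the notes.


Let's work it out.
Major triad = root + major 3rd (4 semitones) + perfect 5th (7 semitones)
A triad on Ab stacks thirds, so the chord tones use letter names A-C-E
Root: Ab
Major 3rd above Ab: C
Perfect 5th above Ab: Eb
Chord = Ab C Eb


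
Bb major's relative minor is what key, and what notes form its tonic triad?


Let's work it out.
The relative minor shares the major's key signature and starts on its 6th degree
6th degree = a major 6th above the tonic; a major 6th above Bb is G
→ relative minor of Bb major is G minor
Tonic triad of G minor = root + minor 3rd + perfect 5th = G Bb D
= G minor; triad = G Bb D


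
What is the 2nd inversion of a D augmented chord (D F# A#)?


Reasoning:
Root position: D F# A#
2nd inversion: move root and 3rd up an octave
Bass note: A#
Notes (bottom to top) = A# D F#


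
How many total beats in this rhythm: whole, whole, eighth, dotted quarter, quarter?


Solution.
Beat values:
  whole = 4 beats
  whole = 4 beats
  eighth = 0.5 beats
  dotted quarter = 1.5 beats
  quarter = 1 beat
Sum = 4 + 4 + 0.5 + 1.5 + 1
= 11 beats


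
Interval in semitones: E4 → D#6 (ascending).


Solution.
Absolute semitone position = octave×12 + chromatic position
E4: 4×12 + 4 = 52
D#6: 6×12 + 3 = 75
Difference = 75 - 52 = 23
= 23 semitones


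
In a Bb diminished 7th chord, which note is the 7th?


Step by step:
Diminished 7th chord = root + minor 3rd + diminished 5th + diminished 7th
Seventh chords stack in thirds, so the letter names are B-D-F-A
Root: Bb
Minor 3rd above Bb: Db
Diminished 5th above Bb: Fb
Diminished 7th above Bb: Abb
The 7th = Abb


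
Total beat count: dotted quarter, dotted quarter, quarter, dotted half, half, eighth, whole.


Step by step:
Beat values:
  dotted quarter = 1.5 beats
  dotted quarter = 1.5 beats
  quarter = 1 beat
  dotted half = 3 beats
  half = 2 beats
  eighth = 0.5 beats
  whole = 4 beats
Sum = 1.5 + 1.5 + 1 + 3 + 2 + 0.5 + 4
= 13.5 beats


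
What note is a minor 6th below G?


Let's work it out.
A 6th spans 6 letter names, so from G we land on B
A minor 6th = 8 semitones below G
Spell B at that pitch: B
= B


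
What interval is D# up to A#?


Letter names: D → A spans 5 letter names → a 5th
Semitones: D# → A# = 7 half-steps
A 5th of 7 semitones is a perfect 5th
= perfect 5th


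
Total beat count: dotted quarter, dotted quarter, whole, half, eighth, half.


Solution.
Beat values:
  dotted quarter = 1.5 beats
  dotted quarter = 1.5 beats
  whole = 4 beats
  half = 2 beats
  eighth = 0.5 beats
  half = 2 beats
Sum = 1.5 + 1.5 + 4 + 2 + 0.5 + 2
= 11.5 beats


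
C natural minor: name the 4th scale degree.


Step by step:
Natural minor scale pattern: W-H-W-W-H-W-W (2-1-2-2-1-2-2 semitones)
Starting from C:
  C + 2 semitones → D
  D + 1 semitone → Eb
  Eb + 2 semitones → F
  F + 2 semitones → G
  G + 1 semitone → Ab
  Ab + 2 semitones → Bb
  Bb + 2 semitones → C
Scale: C D Eb F G Ab Bb
Degree 4 = F


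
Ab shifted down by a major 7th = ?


Step by step:
major 7th: 7 letter names, 11 semitones
Letter: A - 6 → B
Pitch: Ab - 11 semitones, spelled as a B → Bbb
= Bbb


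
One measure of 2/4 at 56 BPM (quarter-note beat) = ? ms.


Working:
Quarter-note beat duration = 60000 / 56 ms
Beats per measure (2/4) = 2
One measure = 2 × 60000 / 56 = 120000 / 56 ms
= 2142.9 ms


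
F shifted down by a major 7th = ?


Let's work it out.
major 7th: 7 letter names, 11 semitones
Letter: F - 6 → G
Pitch: F - 11 semitones, spelled as a G → Gb
= Gb


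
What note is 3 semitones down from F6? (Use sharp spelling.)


Working:
F6: chromatic position 5 in octave 6 → absolute = 6×12 + 5 = 77
Transpose down 3: 77 - 3 = 74
74 = 6×12 + 2 → D in octave 6
Result = D6


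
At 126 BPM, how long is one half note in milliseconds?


One quarter-note beat = 60000 / BPM = 60000 / 126 ms
Half note = 2 × quarter note
Duration = 2 × 60000 / 126 = 120000 / 126
= 952.4 ms


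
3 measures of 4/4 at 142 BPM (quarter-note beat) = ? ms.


Step by step:
Quarter-note beat duration = 60000 / 142 ms
Beats per measure (4/4) = 4
One measure = 4 × 60000 / 142 = 240000 / 142 ms
3 measures = 3 × 240000 / 142 = 720000 / 142
= 5070.4 ms


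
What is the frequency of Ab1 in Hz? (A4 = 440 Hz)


f = 440 × 2^(n/12) where n = semitones from A4
Ab1: -37 semitones from A4
f = 440 × 2^(-37/12)
f = 51.91 Hz


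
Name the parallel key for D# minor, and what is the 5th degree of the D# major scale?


Solution.
Parallel keys share the same tonic but differ in mode
D# minor → parallel is D# major
D# major scale: D# E# F## G# A# B# C##
= D# major; 5th degree = A#


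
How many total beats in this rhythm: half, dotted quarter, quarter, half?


Step by step:
Beat values:
  half = 2 beats
  dotted quarter = 1.5 beats
  quarter = 1 beat
  half = 2 beats
Sum = 2 + 1.5 + 1 + 2
= 6.5 beats


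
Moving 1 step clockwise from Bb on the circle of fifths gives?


Working:
Each clockwise step on the circle of fifths moves up a perfect 5th
From Bb: Bb → F
= F


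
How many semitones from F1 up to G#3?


Absolute semitone position = octave×12 + chromatic position
F1: 1×12 + 5 = 17
G#3: 3×12 + 8 = 44
Difference = 44 - 17 = 27
= 27 semitones


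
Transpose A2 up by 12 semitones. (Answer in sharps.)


A2: chromatic position 9 in octave 2 → absolute = 2×12 + 9 = 33
Transpose up 12: 33 + 12 = 45
45 = 3×12 + 9 → A in octave 3
Result = A3


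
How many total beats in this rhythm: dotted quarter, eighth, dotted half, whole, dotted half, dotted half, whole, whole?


Step by step:
Beat values:
  dotted quarter = 1.5 beats
  eighth = 0.5 beats
  dotted half = 3 beats
  whole = 4 beats
  dotted half = 3 beats
  dotted half = 3 beats
  whole = 4 beats
  whole = 4 beats
Sum = 1.5 + 0.5 + 3 + 4 + 3 + 3 + 4 + 4
= 23 beats


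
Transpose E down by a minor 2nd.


Let's work it out.
minor 2nd: 2 letter names, 1 semitones
Letter: E - 1 → D
Pitch: E - 1 semitones, spelled as a D → D#
= D#


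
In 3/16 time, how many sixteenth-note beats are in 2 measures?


Working:
Time signature 3/16: the bottom number 16 means the sixteenth note gets one count
The top number 3 means 3 sixteenth-note beats per measure
Total = 3 × 2 measures
= 6 sixteenth-note beats


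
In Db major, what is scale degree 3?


Solution.
Major scale pattern: W-W-H-W-W-W-H (2-2-1-2-2-2-1 semitones)
Starting from Db:
  Db + 2 semitones → Eb
  Eb + 2 semitones → F
  F + 1 semitone → Gb
  Gb + 2 semitones → Ab
  Ab + 2 semitones → Bb
  Bb + 2 semitones → C
  C + 1 semitone → Db
Scale: Db Eb F Gb Ab Bb C
Degree 3 = F


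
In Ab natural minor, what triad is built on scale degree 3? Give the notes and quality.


Working:
Ab natural minor scale: Ab Bb Cb Db Eb Fb Gb
Diatonic triad on degree 3 stacks scale notes 3, 5, 7: Cb Eb Gb
Cb→Eb = 4 semitones; Cb→Gb = 7 semitones → major triad
= Cb Eb Gb (major)


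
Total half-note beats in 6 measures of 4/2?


Solution.
Time signature 4/2: the bottom number 2 means the half note gets one count
The top number 4 means 4 half-note beats per measure
Total = 4 × 6 measures
= 24 half-note beats


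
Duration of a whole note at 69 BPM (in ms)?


One quarter-note beat = 60000 / BPM = 60000 / 69 ms
Whole note = 4 × quarter note
Duration = 4 × 60000 / 69 = 240000 / 69
= 3478.3 ms


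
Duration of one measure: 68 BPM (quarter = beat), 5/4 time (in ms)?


Solution.
Quarter-note beat duration = 60000 / 68 ms
Beats per measure (5/4) = 5
One measure = 5 × 60000 / 68 = 300000 / 68 ms
= 4411.8 ms


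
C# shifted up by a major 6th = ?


Let's work it out.
major 6th: 6 letter names, 9 semitones
Letter: C + 5 → A
Pitch: C# + 9 semitones, spelled as an A → A#
= A#


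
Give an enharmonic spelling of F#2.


Enharmonic notes sound the same pitch but are spelled with different letter names
F# and Gb name the same pitch class
= Gb2


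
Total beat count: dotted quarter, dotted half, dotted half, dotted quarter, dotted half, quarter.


Beat values:
  dotted quarter = 1.5 beats
  dotted half = 3 beats
  dotted half = 3 beats
  dotted quarter = 1.5 beats
  dotted half = 3 beats
  quarter = 1 beat
Sum = 1.5 + 3 + 3 + 1.5 + 3 + 1
= 13 beats


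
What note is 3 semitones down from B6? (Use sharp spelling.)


Reasoning:
B6: chromatic position 11 in octave 6 → absolute = 6×12 + 11 = 83
Transpose down 3: 83 - 3 = 80
80 = 6×12 + 8 → G# in octave 6
Result = G#6


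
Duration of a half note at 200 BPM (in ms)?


One quarter-note beat = 60000 / BPM = 60000 / 200 ms
Half note = 2 × quarter note
Duration = 2 × 60000 / 200 = 120000 / 200
= 600.0 ms


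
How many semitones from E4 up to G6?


Step by step:
Absolute semitone position = octave×12 + chromatic position
E4: 4×12 + 4 = 52
G6: 6×12 + 7 = 79
Difference = 79 - 52 = 27
= 27 semitones


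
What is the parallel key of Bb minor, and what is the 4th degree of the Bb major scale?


Step by step:
Parallel keys share the same tonic but differ in mode
Bb minor → parallel is Bb major
Bb major scale: Bb C D Eb F G A
= Bb major; 4th degree = Eb


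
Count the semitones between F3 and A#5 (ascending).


Step by step:
Absolute semitone position = octave×12 + chromatic position
F3: 3×12 + 5 = 41
A#5: 5×12 + 10 = 70
Difference = 70 - 41 = 29
= 29 semitones


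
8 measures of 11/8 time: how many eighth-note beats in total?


Reasoning:
Time signature 11/8: the bottom number 8 means the eighth note gets one count
The top number 11 means 11 eighth-note beats per measure
Total = 11 × 8 measures
= 88 eighth-note beats


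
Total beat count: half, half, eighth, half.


Let's work it out.
Beat values:
  half = 2 beats
  half = 2 beats
  eighth = 0.5 beats
  half = 2 beats
Sum = 2 + 2 + 0.5 + 2
= 6.5 beats


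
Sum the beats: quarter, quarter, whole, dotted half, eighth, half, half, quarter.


Solution.
Beat values:
  quarter = 1 beat
  quarter = 1 beat
  whole = 4 beats
  dotted half = 3 beats
  eighth = 0.5 beats
  half = 2 beats
  half = 2 beats
  quarter = 1 beat
Sum = 1 + 1 + 4 + 3 + 0.5 + 2 + 2 + 1
= 14.5 beats


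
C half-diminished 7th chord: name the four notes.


Solution.
Half-diminished 7th chord = root + minor 3rd + diminished 5th + minor 7th
Seventh chords stack in thirds, so the letter names are C-E-G-B
Root: C
Minor 3rd above C: Eb
Diminished 5th above C: Gb
Minor 7th above C: Bb
Chord = C Eb Gb Bb


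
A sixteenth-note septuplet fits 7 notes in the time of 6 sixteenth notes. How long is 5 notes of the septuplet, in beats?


Septuplet: 7 notes occupy the space of 6 sixteenth notes
Space = 6 × 1/4 = 3/2 beats
Each septuplet note = 3/2 / 7 = 3/14 beats
5 notes = 5 × 3/14 = 15/14
= 15/14 beats


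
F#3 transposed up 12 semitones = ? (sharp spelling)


Solution.
F#3: chromatic position 6 in octave 3 → absolute = 3×12 + 6 = 42
Transpose up 12: 42 + 12 = 54
54 = 4×12 + 6 → F# in octave 4
Result = F#4


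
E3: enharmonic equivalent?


Working:
Enharmonic notes sound the same pitch but are spelled with different letter names
E and Fb name the same pitch class
= Fb3


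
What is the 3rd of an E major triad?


Let's work it out.
Major triad = root + major 3rd (4 semitones) + perfect 5th (7 semitones)
A triad on E stacks thirds, so the chord tones use letter names E-G-B
Root: E
Major 3rd above E: G#
Perfect 5th above E: B
The 3rd = G#


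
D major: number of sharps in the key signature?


Step by step:
Sharp major keys follow the circle of fifths: C(0), G(1), D(2), A(3), E(4), B(5), F#(6), C#(7)
D major has 2 sharps
Order of sharps: F# C# G# D# A# E# B# → first 2: F#, C#
= 2 sharps


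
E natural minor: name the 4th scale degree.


Solution.
Natural minor scale pattern: W-H-W-W-H-W-W (2-1-2-2-1-2-2 semitones)
Starting from E:
  E + 2 semitones → F#
  F# + 1 semitone → G
  G + 2 semitones → A
  A + 2 semitones → B
  B + 1 semitone → C
  C + 2 semitones → D
  D + 2 semitones → E
Scale: E F# G A B C D
Degree 4 = A


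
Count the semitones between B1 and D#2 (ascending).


Absolute semitone position = octave×12 + chromatic position
B1: 1×12 + 11 = 23
D#2: 2×12 + 3 = 27
Difference = 27 - 23 = 4
= 4 semitones


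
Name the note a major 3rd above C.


A 3rd spans 3 letter names, so from C we land on E
A major 3rd = 4 semitones above C
Spell E at that pitch: E
= E


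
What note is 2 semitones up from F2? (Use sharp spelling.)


F2: chromatic position 5 in octave 2 → absolute = 2×12 + 5 = 29
Transpose up 2: 29 + 2 = 31
31 = 2×12 + 7 → G in octave 2
Result = G2


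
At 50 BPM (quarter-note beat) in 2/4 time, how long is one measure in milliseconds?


Reasoning:
Quarter-note beat duration = 60000 / 50 ms
Beats per measure (2/4) = 2
One measure = 2 × 60000 / 50 = 120000 / 50 ms
= 2400.0 ms


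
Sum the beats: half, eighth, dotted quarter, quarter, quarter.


Reasoning:
Beat values:
  half = 2 beats
  eighth = 0.5 beats
  dotted quarter = 1.5 beats
  quarter = 1 beat
  quarter = 1 beat
Sum = 2 + 0.5 + 1.5 + 1 + 1
= 6 beats


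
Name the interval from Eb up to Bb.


Solution.
Letter names: E → B spans 5 letter names → a 5th
Semitones: Eb → Bb = 7 half-steps
A 5th of 7 semitones is a perfect 5th
= perfect 5th


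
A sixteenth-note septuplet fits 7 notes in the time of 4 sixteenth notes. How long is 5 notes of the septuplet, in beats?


Septuplet: 7 notes occupy the space of 4 sixteenth notes
Space = 4 × 1/4 = 1 beat
Each septuplet note = 1 / 7 = 1/7 beats
5 notes = 5 × 1/7 = 5/7
= 5/7 beats


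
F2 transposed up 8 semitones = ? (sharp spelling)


Working:
F2: chromatic position 5 in octave 2 → absolute = 2×12 + 5 = 29
Transpose up 8: 29 + 8 = 37
37 = 3×12 + 1 → C# in octave 3
Result = C#3


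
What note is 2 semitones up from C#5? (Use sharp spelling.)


Reasoning:
C#5: chromatic position 1 in octave 5 → absolute = 5×12 + 1 = 61
Transpose up 2: 61 + 2 = 63
63 = 5×12 + 3 → D# in octave 5
Result = D#5


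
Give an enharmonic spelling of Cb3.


Let's work it out.
Enharmonic notes sound the same pitch but are spelled with different letter names
Cb and B name the same pitch class
Octave numbers change at C, so Cb3 = B2
= B2


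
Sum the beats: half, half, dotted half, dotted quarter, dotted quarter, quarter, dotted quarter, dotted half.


Step by step:
Beat values:
  half = 2 beats
  half = 2 beats
  dotted half = 3 beats
  dotted quarter = 1.5 beats
  dotted quarter = 1.5 beats
  quarter = 1 beat
  dotted quarter = 1.5 beats
  dotted half = 3 beats
Sum = 2 + 2 + 3 + 1.5 + 1.5 + 1 + 1.5 + 3
= 15.5 beats


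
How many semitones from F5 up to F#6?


Absolute semitone position = octave×12 + chromatic position
F5: 5×12 + 5 = 65
F#6: 6×12 + 6 = 78
Difference = 78 - 65 = 13
= 13 semitones


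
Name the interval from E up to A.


Solution.
Letter names: E → A spans 4 letter names → a 4th
Semitones: E → A = 5 half-steps
A 4th of 5 semitones is a perfect 4th
= perfect 4th


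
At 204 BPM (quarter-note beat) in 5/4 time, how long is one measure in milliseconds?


Let's work it out.
Quarter-note beat duration = 60000 / 204 ms
Beats per measure (5/4) = 5
One measure = 5 × 60000 / 204 = 300000 / 204 ms
= 1470.6 ms


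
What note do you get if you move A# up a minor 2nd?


Working:
minor 2nd: 2 letter names, 1 semitones
Letter: A + 1 → B
Pitch: A# + 1 semitones, spelled as a B → B
= B


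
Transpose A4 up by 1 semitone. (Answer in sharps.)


Solution.
A4: chromatic position 9 in octave 4 → absolute = 4×12 + 9 = 57
Transpose up 1: 57 + 1 = 58
58 = 4×12 + 10 → A# in octave 4
Result = A#4


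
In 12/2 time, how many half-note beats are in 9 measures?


Working:
Time signature 12/2: the bottom number 2 means the half note gets one count
The top number 12 means 12 half-note beats per measure
Total = 12 × 9 measures
= 108 half-note beats


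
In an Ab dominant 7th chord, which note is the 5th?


Reasoning:
Dominant 7th chord = root + major 3rd + perfect 5th + minor 7th
Seventh chords stack in thirds, so the letter names are A-C-E-G
Root: Ab
Major 3rd above Ab: C
Perfect 5th above Ab: Eb
Minor 7th above Ab: Gb
The 5th = Eb


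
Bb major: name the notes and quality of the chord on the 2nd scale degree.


Let's work it out.
Bb major scale: Bb C D Eb F G A
Diatonic triad on degree 2 stacks scale notes 2, 4, 6: C Eb G
C→Eb = 3 semitones; C→G = 7 semitones → minor triad
= C Eb G (minor)


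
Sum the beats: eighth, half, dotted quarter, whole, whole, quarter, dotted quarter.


Beat values:
  eighth = 0.5 beats
  half = 2 beats
  dotted quarter = 1.5 beats
  whole = 4 beats
  whole = 4 beats
  quarter = 1 beat
  dotted quarter = 1.5 beats
Sum = 0.5 + 2 + 1.5 + 4 + 4 + 1 + 1.5
= 14.5 beats


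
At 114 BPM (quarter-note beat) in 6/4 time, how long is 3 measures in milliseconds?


Working:
Quarter-note beat duration = 60000 / 114 ms
Beats per measure (6/4) = 6
One measure = 6 × 60000 / 114 = 360000 / 114 ms
3 measures = 3 × 360000 / 114 = 1080000 / 114
= 9473.7 ms


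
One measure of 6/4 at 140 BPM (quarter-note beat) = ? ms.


Quarter-note beat duration = 60000 / 140 ms
Beats per measure (6/4) = 6
One measure = 6 × 60000 / 140 = 360000 / 140 ms
= 2571.4 ms


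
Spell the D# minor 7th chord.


Working:
Minor 7th chord = root + minor 3rd + perfect 5th + minor 7th
Seventh chords stack in thirds, so the letter names are D-F-A-C
Root: D#
Minor 3rd above D#: F#
Perfect 5th above D#: A#
Minor 7th above D#: C#
Chord = D# F# A# C#


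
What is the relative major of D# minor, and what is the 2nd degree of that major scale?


Reasoning:
The relative major shares the key signature and is a minor 3rd above the minor tonic
A minor 3rd above D# is F#
→ relative major of D# minor is F# major
F# major scale: F# G# A# B C# D# E#
= F# major; 2nd degree = G#


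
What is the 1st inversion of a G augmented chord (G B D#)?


Working:
Root position: G B D#
1st inversion: move root up an octave
Bass note: B
Notes (bottom to top) = B D# G


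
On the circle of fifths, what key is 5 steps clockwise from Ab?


Each clockwise step on the circle of fifths moves up a perfect 5th
From Ab: Ab → Eb → Bb → F → C → G
= G


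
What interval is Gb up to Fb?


Reasoning:
Letter names: G → F spans 7 letter names → a 7th
Semitones: Gb → Fb = 10 half-steps
A 7th of 10 semitones is a minor 7th
= minor 7th


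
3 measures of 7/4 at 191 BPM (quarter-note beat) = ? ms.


Quarter-note beat duration = 60000 / 191 ms
Beats per measure (7/4) = 7
One measure = 7 × 60000 / 191 = 420000 / 191 ms
3 measures = 3 × 420000 / 191 = 1260000 / 191
= 6596.9 ms


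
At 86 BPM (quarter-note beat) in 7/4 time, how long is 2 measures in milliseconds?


Step by step:
Quarter-note beat duration = 60000 / 86 ms
Beats per measure (7/4) = 7
One measure = 7 × 60000 / 86 = 420000 / 86 ms
2 measures = 2 × 420000 / 86 = 840000 / 86
= 9767.4 ms


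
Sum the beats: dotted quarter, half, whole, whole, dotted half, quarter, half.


Reasoning:
Beat values:
  dotted quarter = 1.5 beats
  half = 2 beats
  whole = 4 beats
  whole = 4 beats
  dotted half = 3 beats
  quarter = 1 beat
  half = 2 beats
Sum = 1.5 + 2 + 4 + 4 + 3 + 1 + 2
= 17.5 beats


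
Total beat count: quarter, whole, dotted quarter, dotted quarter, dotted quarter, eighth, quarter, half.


Beat values:
  quarter = 1 beat
  whole = 4 beats
  dotted quarter = 1.5 beats
  dotted quarter = 1.5 beats
  dotted quarter = 1.5 beats
  eighth = 0.5 beats
  quarter = 1 beat
  half = 2 beats
Sum = 1 + 4 + 1.5 + 1.5 + 1.5 + 0.5 + 1 + 2
= 13 beats


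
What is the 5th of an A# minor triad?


Step by step:
Minor triad = root + minor 3rd (3 semitones) + perfect 5th (7 semitones)
A triad on A# stacks thirds, so the chord tones use letter names A-C-E
Root: A#
Minor 3rd above A#: C#
Perfect 5th above A#: E#
The 5th = E#


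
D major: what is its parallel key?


Solution.
Parallel keys share the same tonic but differ in mode
D major → parallel is D minor
= D minor


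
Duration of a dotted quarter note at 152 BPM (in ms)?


Step by step:
One quarter-note beat = 60000 / BPM = 60000 / 152 ms
Dotted quarter note = 3/2 × quarter note
Duration = 3/2 × 60000 / 152 = 90000 / 152
= 592.1 ms


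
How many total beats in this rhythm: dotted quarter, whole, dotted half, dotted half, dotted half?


Step by step:
Beat values:
  dotted quarter = 1.5 beats
  whole = 4 beats
  dotted half = 3 beats
  dotted half = 3 beats
  dotted half = 3 beats
Sum = 1.5 + 4 + 3 + 3 + 3
= 14.5 beats


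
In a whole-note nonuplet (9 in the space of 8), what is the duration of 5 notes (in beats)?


Solution.
Nonuplet: 9 notes occupy the space of 8 whole notes
Space = 8 × 4 = 32 beats
Each nonuplet note = 32 / 9 = 32/9 beats
5 notes = 5 × 32/9 = 160/9
= 160/9 beats


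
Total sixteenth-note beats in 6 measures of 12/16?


Let's work it out.
Time signature 12/16: the bottom number 16 means the sixteenth note gets one count
The top number 12 means 12 sixteenth-note beats per measure
Total = 12 × 6 measures
= 72 sixteenth-note beats


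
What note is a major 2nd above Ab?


A 2nd spans 2 letter names, so from A we land on B
A major 2nd = 2 semitones above Ab
Spell B at that pitch: Bb
= Bb


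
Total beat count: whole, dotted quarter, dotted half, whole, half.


Beat values:
  whole = 4 beats
  dotted quarter = 1.5 beats
  dotted half = 3 beats
  whole = 4 beats
  half = 2 beats
Sum = 4 + 1.5 + 3 + 4 + 2
= 14.5 beats


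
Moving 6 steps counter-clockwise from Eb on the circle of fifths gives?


Working:
Each counter-clockwise step moves down a perfect 5th (= up a perfect 4th)
From Eb: Eb → Ab → Db → F#/Gb → B → E → A
= A


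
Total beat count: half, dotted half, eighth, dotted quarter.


Beat values:
  half = 2 beats
  dotted half = 3 beats
  eighth = 0.5 beats
  dotted quarter = 1.5 beats
Sum = 2 + 3 + 0.5 + 1.5
= 7 beats


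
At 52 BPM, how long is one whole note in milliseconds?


One quarter-note beat = 60000 / BPM = 60000 / 52 ms
Whole note = 4 × quarter note
Duration = 4 × 60000 / 52 = 240000 / 52
= 4615.4 ms


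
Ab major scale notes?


Solution.
Major scale pattern: W-W-H-W-W-W-H (2-2-1-2-2-2-1 semitones)
Starting from Ab:
  Ab + 2 semitones → Bb
  Bb + 2 semitones → C
  C + 1 semitone → Db
  Db + 2 semitones → Eb
  Eb + 2 semitones → F
  F + 2 semitones → G
  G + 1 semitone → Ab
Scale = Ab Bb C Db Eb F G


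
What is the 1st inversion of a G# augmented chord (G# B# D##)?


Step by step:
Root position: G# B# D##
1st inversion: move root up an octave
Bass note: B#
Notes (bottom to top) = B# D## G#


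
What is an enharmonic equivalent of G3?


Let's work it out.
Enharmonic notes sound the same pitch but are spelled with different letter names
G and F## name the same pitch class
= F##3


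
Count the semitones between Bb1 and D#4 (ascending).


Reasoning:
Absolute semitone position = octave×12 + chromatic position
Bb1: 1×12 + 10 = 22
D#4: 4×12 + 3 = 51
Difference = 51 - 22 = 29
= 29 semitones


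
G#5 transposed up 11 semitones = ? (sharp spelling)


G#5: chromatic position 8 in octave 5 → absolute = 5×12 + 8 = 68
Transpose up 11: 68 + 11 = 79
79 = 6×12 + 7 → G in octave 6
Result = G6


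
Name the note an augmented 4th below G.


Reasoning:
A 4th spans 4 letter names, so from G we land on D
An augmented 4th = 6 semitones below G
Spell D at that pitch: Db
= Db


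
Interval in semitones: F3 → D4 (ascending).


Absolute semitone position = octave×12 + chromatic position
F3: 3×12 + 5 = 41
D4: 4×12 + 2 = 50
Difference = 50 - 41 = 9
= 9 semitones


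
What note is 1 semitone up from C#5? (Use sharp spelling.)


C#5: chromatic position 1 in octave 5 → absolute = 5×12 + 1 = 61
Transpose up 1: 61 + 1 = 62
62 = 5×12 + 2 → D in octave 5
Result = D5


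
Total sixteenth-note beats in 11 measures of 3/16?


Solution.
Time signature 3/16: the bottom number 16 means the sixteenth note gets one count
The top number 3 means 3 sixteenth-note beats per measure
Total = 3 × 11 measures
= 33 sixteenth-note beats


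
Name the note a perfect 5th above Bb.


Let's work it out.
A 5th spans 5 letter names, so from B we land on F
A perfect 5th = 7 semitones above Bb
Spell F at that pitch: F
= F


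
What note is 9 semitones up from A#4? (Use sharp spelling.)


Step by step:
A#4: chromatic position 10 in octave 4 → absolute = 4×12 + 10 = 58
Transpose up 9: 58 + 9 = 67
67 = 5×12 + 7 → G in octave 5
Result = G5


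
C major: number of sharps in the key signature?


Working:
Sharp major keys follow the circle of fifths: C(0), G(1), D(2), A(3), E(4), B(5), F#(6), C#(7)
C major has 0 sharps
= 0 sharps


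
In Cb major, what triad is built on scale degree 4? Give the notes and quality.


Step by step:
Cb major scale: Cb Db Eb Fb Gb Ab Bb
Diatonic triad on degree 4 stacks scale notes 4, 6, 1: Fb Ab Cb
Fb→Ab = 4 semitones; Fb→Cb = 7 semitones → major triad
= Fb Ab Cb (major)


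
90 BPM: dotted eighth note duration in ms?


Let's work it out.
One quarter-note beat = 60000 / BPM = 60000 / 90 ms
Dotted eighth note = 3/4 × quarter note
Duration = 3/4 × 60000 / 90 = 45000 / 90
= 500.0 ms


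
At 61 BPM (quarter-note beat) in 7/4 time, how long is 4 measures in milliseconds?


Working:
Quarter-note beat duration = 60000 / 61 ms
Beats per measure (7/4) = 7
One measure = 7 × 60000 / 61 = 420000 / 61 ms
4 measures = 4 × 420000 / 61 = 1680000 / 61
= 27541.0 ms


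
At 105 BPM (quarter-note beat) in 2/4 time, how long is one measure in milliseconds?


Quarter-note beat duration = 60000 / 105 ms
Beats per measure (2/4) = 2
One measure = 2 × 60000 / 105 = 120000 / 105 ms
= 1142.9 ms


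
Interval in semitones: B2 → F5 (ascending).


Let's work it out.
Absolute semitone position = octave×12 + chromatic position
B2: 2×12 + 11 = 35
F5: 5×12 + 5 = 65
Difference = 65 - 35 = 30
= 30 semitones


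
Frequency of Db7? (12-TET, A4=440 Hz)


f = 440 × 2^(n/12) where n = semitones from A4
Db7: 28 semitones from A4
f = 440 × 2^(28/12)
f = 2217.46 Hz


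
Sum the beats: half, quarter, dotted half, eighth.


Beat values:
  half = 2 beats
  quarter = 1 beat
  dotted half = 3 beats
  eighth = 0.5 beats
Sum = 2 + 1 + 3 + 0.5
= 6.5 beats


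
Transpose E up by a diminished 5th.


Step by step:
diminished 5th: 5 letter names, 6 semitones
Letter: E + 4 → B
Pitch: E + 6 semitones, spelled as a B → Bb
= Bb


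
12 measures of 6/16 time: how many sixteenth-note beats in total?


Let's work it out.
Time signature 6/16: the bottom number 16 means the sixteenth note gets one count
The top number 6 means 6 sixteenth-note beats per measure
Total = 6 × 12 measures
= 72 sixteenth-note beats


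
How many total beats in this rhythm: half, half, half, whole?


Working:
Beat values:
  half = 2 beats
  half = 2 beats
  half = 2 beats
  whole = 4 beats
Sum = 2 + 2 + 2 + 4
= 10 beats


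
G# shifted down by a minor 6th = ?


Reasoning:
minor 6th: 6 letter names, 8 semitones
Letter: G - 5 → B
Pitch: G# - 8 semitones, spelled as a B → B#
= B#


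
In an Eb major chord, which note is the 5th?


Step by step:
Major triad = root + major 3rd (4 semitones) + perfect 5th (7 semitones)
A triad on Eb stacks thirds, so the chord tones use letter names E-G-B
Root: Eb
Major 3rd above Eb: G
Perfect 5th above Eb: Bb
The 5th = Bb


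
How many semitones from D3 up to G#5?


Step by step:
Absolute semitone position = octave×12 + chromatic position
D3: 3×12 + 2 = 38
G#5: 5×12 + 8 = 68
Difference = 68 - 38 = 30
= 30 semitones


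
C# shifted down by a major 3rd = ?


Working:
major 3rd: 3 letter names, 4 semitones
Letter: C - 2 → A
Pitch: C# - 4 semitones, spelled as an A → A
= A


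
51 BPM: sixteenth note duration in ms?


One quarter-note beat = 60000 / BPM = 60000 / 51 ms
Sixteenth note = 1/4 × quarter note
Duration = 1/4 × 60000 / 51 = 15000 / 51
= 294.1 ms


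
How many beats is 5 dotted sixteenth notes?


Let's work it out.
Base sixteenth note = 1/4 beats
Dot 1 adds half the previous value: +1/8
One dotted sixteenth = 1/4 + 1/8 = 3/8
5 of them = 5 × 3/8 = 15/8
= 15/8 beats
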